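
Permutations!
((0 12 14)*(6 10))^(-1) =((0 12 14)(6 10))^(-1) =(0 14 12)(6 10)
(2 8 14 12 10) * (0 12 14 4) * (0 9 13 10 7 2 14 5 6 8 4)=(0 12 7 2 4 9 13 10 14 5 6 8)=[12, 1, 4, 3, 9, 6, 8, 2, 0, 13, 14, 11, 7, 10, 5]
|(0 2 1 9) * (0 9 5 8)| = 5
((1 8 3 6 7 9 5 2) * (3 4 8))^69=((1 3 6 7 9 5 2)(4 8))^69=(1 2 5 9 7 6 3)(4 8)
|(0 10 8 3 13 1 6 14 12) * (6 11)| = 10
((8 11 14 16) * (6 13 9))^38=(6 9 13)(8 14)(11 16)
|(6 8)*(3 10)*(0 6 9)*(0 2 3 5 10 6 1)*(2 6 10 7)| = |(0 1)(2 3 10 5 7)(6 8 9)| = 30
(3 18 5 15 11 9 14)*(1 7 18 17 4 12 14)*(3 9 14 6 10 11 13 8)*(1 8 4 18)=(1 7)(3 17 18 5 15 13 4 12 6 10 11 14 9 8)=[0, 7, 2, 17, 12, 15, 10, 1, 3, 8, 11, 14, 6, 4, 9, 13, 16, 18, 5]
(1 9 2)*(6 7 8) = [0, 9, 1, 3, 4, 5, 7, 8, 6, 2] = (1 9 2)(6 7 8)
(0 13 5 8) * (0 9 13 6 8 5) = (0 6 8 9 13) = [6, 1, 2, 3, 4, 5, 8, 7, 9, 13, 10, 11, 12, 0]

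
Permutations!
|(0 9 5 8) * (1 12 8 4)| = 7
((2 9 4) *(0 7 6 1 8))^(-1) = ((0 7 6 1 8)(2 9 4))^(-1) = (0 8 1 6 7)(2 4 9)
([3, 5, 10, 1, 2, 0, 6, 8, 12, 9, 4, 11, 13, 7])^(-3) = (0 3 1 5)(7 8 12 13)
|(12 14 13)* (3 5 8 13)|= 6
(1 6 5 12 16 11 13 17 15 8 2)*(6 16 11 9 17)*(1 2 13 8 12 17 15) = (1 16 9 15 12 11 8 13 6 5 17) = [0, 16, 2, 3, 4, 17, 5, 7, 13, 15, 10, 8, 11, 6, 14, 12, 9, 1]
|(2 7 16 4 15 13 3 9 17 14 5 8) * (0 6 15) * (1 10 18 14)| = |(0 6 15 13 3 9 17 1 10 18 14 5 8 2 7 16 4)| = 17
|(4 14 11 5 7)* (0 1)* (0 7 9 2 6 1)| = 9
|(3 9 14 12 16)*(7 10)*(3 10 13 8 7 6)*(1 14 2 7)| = |(1 14 12 16 10 6 3 9 2 7 13 8)| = 12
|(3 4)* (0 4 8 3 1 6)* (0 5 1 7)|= |(0 4 7)(1 6 5)(3 8)|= 6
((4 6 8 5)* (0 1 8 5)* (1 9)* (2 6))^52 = (9)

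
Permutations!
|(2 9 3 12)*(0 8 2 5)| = |(0 8 2 9 3 12 5)| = 7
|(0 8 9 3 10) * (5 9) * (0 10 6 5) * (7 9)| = |(10)(0 8)(3 6 5 7 9)| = 10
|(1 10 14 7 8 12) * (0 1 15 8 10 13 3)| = 12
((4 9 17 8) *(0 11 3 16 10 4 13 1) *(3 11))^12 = (0 16 4 17 13)(1 3 10 9 8)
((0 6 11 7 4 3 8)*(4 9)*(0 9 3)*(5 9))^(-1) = ((0 6 11 7 3 8 5 9 4))^(-1) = (0 4 9 5 8 3 7 11 6)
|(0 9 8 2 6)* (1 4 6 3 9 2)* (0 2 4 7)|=|(0 4 6 2 3 9 8 1 7)|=9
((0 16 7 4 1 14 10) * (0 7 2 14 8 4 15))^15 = ((0 16 2 14 10 7 15)(1 8 4))^15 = (0 16 2 14 10 7 15)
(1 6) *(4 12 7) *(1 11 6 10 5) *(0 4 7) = (0 4 12)(1 10 5)(6 11) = [4, 10, 2, 3, 12, 1, 11, 7, 8, 9, 5, 6, 0]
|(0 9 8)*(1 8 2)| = 5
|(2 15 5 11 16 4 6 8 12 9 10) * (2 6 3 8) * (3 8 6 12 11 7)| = 12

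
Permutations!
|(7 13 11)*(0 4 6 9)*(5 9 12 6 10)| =|(0 4 10 5 9)(6 12)(7 13 11)| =30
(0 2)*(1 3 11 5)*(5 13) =(0 2)(1 3 11 13 5) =[2, 3, 0, 11, 4, 1, 6, 7, 8, 9, 10, 13, 12, 5]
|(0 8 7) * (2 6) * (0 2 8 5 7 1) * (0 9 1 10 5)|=|(1 9)(2 6 8 10 5 7)|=6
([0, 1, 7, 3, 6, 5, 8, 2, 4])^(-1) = (2 7)(4 8 6)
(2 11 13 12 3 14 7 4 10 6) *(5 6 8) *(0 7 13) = (0 7 4 10 8 5 6 2 11)(3 14 13 12) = [7, 1, 11, 14, 10, 6, 2, 4, 5, 9, 8, 0, 3, 12, 13]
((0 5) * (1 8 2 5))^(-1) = (0 5 2 8 1)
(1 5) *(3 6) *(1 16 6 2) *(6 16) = (16)(1 5 6 3 2) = [0, 5, 1, 2, 4, 6, 3, 7, 8, 9, 10, 11, 12, 13, 14, 15, 16]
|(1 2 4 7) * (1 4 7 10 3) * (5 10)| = 7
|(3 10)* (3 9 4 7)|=5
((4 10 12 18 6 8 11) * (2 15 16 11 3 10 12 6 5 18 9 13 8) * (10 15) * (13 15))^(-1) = (2 6 10)(3 8 13)(4 11 16 15 9 12)(5 18) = ((2 10 6)(3 13 8)(4 12 9 15 16 11)(5 18))^(-1)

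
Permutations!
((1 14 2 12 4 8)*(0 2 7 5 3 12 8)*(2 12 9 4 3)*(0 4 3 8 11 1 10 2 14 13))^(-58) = ((0 12 8 10 2 11 1 13)(3 9)(5 14 7))^(-58) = (0 1 2 8)(5 7 14)(10 12 13 11)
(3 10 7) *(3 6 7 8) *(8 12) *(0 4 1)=[4, 0, 2, 10, 1, 5, 7, 6, 3, 9, 12, 11, 8]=(0 4 1)(3 10 12 8)(6 7)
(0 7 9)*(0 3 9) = (0 7)(3 9) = [7, 1, 2, 9, 4, 5, 6, 0, 8, 3]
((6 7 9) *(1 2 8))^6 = ((1 2 8)(6 7 9))^6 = (9)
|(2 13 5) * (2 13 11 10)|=|(2 11 10)(5 13)|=6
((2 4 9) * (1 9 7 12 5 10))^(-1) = ((1 9 2 4 7 12 5 10))^(-1) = (1 10 5 12 7 4 2 9)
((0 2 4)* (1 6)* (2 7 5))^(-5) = ((0 7 5 2 4)(1 6))^(-5) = (7)(1 6)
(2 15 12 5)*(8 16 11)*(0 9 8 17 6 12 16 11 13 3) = (0 9 8 11 17 6 12 5 2 15 16 13 3) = [9, 1, 15, 0, 4, 2, 12, 7, 11, 8, 10, 17, 5, 3, 14, 16, 13, 6]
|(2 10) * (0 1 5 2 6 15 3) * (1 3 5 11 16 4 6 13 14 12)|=12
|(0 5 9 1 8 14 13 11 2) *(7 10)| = 18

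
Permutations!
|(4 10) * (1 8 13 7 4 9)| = 7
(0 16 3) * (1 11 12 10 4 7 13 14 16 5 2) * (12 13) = (0 5 2 1 11 13 14 16 3)(4 7 12 10) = [5, 11, 1, 0, 7, 2, 6, 12, 8, 9, 4, 13, 10, 14, 16, 15, 3]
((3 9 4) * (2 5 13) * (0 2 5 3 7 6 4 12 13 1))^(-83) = ((0 2 3 9 12 13 5 1)(4 7 6))^(-83) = (0 13 3 1 12 2 5 9)(4 7 6)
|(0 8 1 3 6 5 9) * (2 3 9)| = 4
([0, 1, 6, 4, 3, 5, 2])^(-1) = [0, 1, 6, 4, 3, 5, 2]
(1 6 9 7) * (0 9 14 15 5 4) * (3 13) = [9, 6, 2, 13, 0, 4, 14, 1, 8, 7, 10, 11, 12, 3, 15, 5] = (0 9 7 1 6 14 15 5 4)(3 13)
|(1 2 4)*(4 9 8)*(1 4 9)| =2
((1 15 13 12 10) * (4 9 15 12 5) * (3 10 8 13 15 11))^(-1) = ((15)(1 12 8 13 5 4 9 11 3 10))^(-1) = (15)(1 10 3 11 9 4 5 13 8 12)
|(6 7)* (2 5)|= 2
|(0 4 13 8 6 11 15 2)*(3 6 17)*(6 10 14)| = 12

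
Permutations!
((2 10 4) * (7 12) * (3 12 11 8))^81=(3 12 7 11 8)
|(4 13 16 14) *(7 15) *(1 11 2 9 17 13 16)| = 6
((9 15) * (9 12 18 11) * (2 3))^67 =(2 3)(9 12 11 15 18) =((2 3)(9 15 12 18 11))^67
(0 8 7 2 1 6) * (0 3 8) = (1 6 3 8 7 2) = [0, 6, 1, 8, 4, 5, 3, 2, 7]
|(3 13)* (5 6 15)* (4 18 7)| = 6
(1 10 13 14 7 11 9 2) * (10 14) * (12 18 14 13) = [0, 13, 1, 3, 4, 5, 6, 11, 8, 2, 12, 9, 18, 10, 7, 15, 16, 17, 14] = (1 13 10 12 18 14 7 11 9 2)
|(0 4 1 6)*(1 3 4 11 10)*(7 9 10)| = |(0 11 7 9 10 1 6)(3 4)| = 14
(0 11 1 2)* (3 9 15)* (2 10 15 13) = [11, 10, 0, 9, 4, 5, 6, 7, 8, 13, 15, 1, 12, 2, 14, 3] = (0 11 1 10 15 3 9 13 2)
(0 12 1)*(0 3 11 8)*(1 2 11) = [12, 3, 11, 1, 4, 5, 6, 7, 0, 9, 10, 8, 2] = (0 12 2 11 8)(1 3)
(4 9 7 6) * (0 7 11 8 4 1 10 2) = [7, 10, 0, 3, 9, 5, 1, 6, 4, 11, 2, 8] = (0 7 6 1 10 2)(4 9 11 8)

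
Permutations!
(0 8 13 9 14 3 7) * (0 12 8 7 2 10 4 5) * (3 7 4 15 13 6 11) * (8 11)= (0 4 5)(2 10 15 13 9 14 7 12 11 3)(6 8)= [4, 1, 10, 2, 5, 0, 8, 12, 6, 14, 15, 3, 11, 9, 7, 13]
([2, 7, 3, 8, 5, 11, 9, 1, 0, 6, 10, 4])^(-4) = (4 11 5)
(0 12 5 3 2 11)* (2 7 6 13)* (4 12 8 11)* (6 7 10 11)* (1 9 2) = (0 8 6 13 1 9 2 4 12 5 3 10 11) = [8, 9, 4, 10, 12, 3, 13, 7, 6, 2, 11, 0, 5, 1]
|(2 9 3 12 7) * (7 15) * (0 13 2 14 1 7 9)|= 12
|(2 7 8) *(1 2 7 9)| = 6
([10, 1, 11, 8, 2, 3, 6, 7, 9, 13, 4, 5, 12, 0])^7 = [8, 1, 0, 2, 13, 4, 6, 7, 11, 5, 9, 10, 12, 3]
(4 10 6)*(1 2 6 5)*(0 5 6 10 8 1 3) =(0 5 3)(1 2 10 6 4 8) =[5, 2, 10, 0, 8, 3, 4, 7, 1, 9, 6]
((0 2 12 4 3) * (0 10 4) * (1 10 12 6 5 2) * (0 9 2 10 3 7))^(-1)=((0 1 3 12 9 2 6 5 10 4 7))^(-1)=(0 7 4 10 5 6 2 9 12 3 1)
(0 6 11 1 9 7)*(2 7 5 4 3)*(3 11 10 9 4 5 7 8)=(0 6 10 9 7)(1 4 11)(2 8 3)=[6, 4, 8, 2, 11, 5, 10, 0, 3, 7, 9, 1]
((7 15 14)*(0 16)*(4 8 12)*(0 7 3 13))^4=(0 14 16 3 7 13 15)(4 8 12)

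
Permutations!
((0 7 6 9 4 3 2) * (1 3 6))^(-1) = (0 2 3 1 7)(4 9 6)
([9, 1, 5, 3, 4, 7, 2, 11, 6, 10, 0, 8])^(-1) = (0 10 9)(2 6 8 11 7 5)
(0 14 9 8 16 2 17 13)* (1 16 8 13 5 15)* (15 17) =(0 14 9 13)(1 16 2 15)(5 17) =[14, 16, 15, 3, 4, 17, 6, 7, 8, 13, 10, 11, 12, 0, 9, 1, 2, 5]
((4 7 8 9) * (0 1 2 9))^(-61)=((0 1 2 9 4 7 8))^(-61)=(0 2 4 8 1 9 7)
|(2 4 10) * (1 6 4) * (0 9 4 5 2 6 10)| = |(0 9 4)(1 10 6 5 2)| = 15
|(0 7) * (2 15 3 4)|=|(0 7)(2 15 3 4)|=4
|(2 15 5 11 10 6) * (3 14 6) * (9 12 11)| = |(2 15 5 9 12 11 10 3 14 6)| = 10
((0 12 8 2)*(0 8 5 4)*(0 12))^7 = ((2 8)(4 12 5))^7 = (2 8)(4 12 5)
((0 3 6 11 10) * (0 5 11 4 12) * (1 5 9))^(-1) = ((0 3 6 4 12)(1 5 11 10 9))^(-1) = (0 12 4 6 3)(1 9 10 11 5)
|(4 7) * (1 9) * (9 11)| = 6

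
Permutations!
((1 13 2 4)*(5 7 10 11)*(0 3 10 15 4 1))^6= (0 15 5 10)(3 4 7 11)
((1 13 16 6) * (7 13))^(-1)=((1 7 13 16 6))^(-1)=(1 6 16 13 7)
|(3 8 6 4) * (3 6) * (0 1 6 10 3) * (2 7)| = 14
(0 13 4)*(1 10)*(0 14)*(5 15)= (0 13 4 14)(1 10)(5 15)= [13, 10, 2, 3, 14, 15, 6, 7, 8, 9, 1, 11, 12, 4, 0, 5]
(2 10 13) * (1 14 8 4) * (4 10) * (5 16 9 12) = [0, 14, 4, 3, 1, 16, 6, 7, 10, 12, 13, 11, 5, 2, 8, 15, 9] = (1 14 8 10 13 2 4)(5 16 9 12)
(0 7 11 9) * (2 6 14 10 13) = (0 7 11 9)(2 6 14 10 13) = [7, 1, 6, 3, 4, 5, 14, 11, 8, 0, 13, 9, 12, 2, 10]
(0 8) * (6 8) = (0 6 8) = [6, 1, 2, 3, 4, 5, 8, 7, 0]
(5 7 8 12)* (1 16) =(1 16)(5 7 8 12) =[0, 16, 2, 3, 4, 7, 6, 8, 12, 9, 10, 11, 5, 13, 14, 15, 1]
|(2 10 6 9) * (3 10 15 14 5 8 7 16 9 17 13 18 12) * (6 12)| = 24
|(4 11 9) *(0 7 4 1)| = 6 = |(0 7 4 11 9 1)|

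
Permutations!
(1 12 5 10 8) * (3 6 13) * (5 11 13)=(1 12 11 13 3 6 5 10 8)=[0, 12, 2, 6, 4, 10, 5, 7, 1, 9, 8, 13, 11, 3]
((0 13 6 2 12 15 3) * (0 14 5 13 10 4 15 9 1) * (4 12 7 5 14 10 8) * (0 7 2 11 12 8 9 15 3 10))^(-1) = ((0 9 1 7 5 13 6 11 12 15 10 8 4 3))^(-1) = (0 3 4 8 10 15 12 11 6 13 5 7 1 9)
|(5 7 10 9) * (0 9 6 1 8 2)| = |(0 9 5 7 10 6 1 8 2)| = 9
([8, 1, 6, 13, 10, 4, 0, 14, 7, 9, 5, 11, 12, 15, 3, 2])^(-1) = [6, 1, 15, 14, 5, 10, 2, 8, 0, 9, 4, 11, 12, 3, 7, 13]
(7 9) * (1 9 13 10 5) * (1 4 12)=[0, 9, 2, 3, 12, 4, 6, 13, 8, 7, 5, 11, 1, 10]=(1 9 7 13 10 5 4 12)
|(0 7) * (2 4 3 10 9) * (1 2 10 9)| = |(0 7)(1 2 4 3 9 10)| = 6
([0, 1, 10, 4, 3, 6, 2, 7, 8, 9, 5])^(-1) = (2 6 5 10)(3 4)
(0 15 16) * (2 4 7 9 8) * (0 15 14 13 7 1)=[14, 0, 4, 3, 1, 5, 6, 9, 2, 8, 10, 11, 12, 7, 13, 16, 15]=(0 14 13 7 9 8 2 4 1)(15 16)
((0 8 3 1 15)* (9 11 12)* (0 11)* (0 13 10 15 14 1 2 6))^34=((0 8 3 2 6)(1 14)(9 13 10 15 11 12))^34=(0 6 2 3 8)(9 11 10)(12 15 13)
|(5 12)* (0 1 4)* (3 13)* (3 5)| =|(0 1 4)(3 13 5 12)| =12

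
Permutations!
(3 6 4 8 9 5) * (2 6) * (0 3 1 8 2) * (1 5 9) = (9)(0 3)(1 8)(2 6 4) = [3, 8, 6, 0, 2, 5, 4, 7, 1, 9]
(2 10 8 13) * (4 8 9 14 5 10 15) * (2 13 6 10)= (2 15 4 8 6 10 9 14 5)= [0, 1, 15, 3, 8, 2, 10, 7, 6, 14, 9, 11, 12, 13, 5, 4]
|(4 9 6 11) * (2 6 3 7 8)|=8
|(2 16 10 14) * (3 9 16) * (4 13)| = 6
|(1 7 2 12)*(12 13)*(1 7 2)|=5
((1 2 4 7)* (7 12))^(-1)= ((1 2 4 12 7))^(-1)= (1 7 12 4 2)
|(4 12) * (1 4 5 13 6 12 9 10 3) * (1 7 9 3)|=12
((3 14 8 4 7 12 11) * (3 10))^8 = ((3 14 8 4 7 12 11 10))^8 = (14)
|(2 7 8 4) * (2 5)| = |(2 7 8 4 5)| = 5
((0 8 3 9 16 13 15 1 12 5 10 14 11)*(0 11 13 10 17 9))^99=(1 15 13 14 10 16 9 17 5 12)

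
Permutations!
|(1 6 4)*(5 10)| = 6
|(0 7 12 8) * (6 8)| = 5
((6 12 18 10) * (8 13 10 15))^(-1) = (6 10 13 8 15 18 12)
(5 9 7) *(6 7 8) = [0, 1, 2, 3, 4, 9, 7, 5, 6, 8] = (5 9 8 6 7)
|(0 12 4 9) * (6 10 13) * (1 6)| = 4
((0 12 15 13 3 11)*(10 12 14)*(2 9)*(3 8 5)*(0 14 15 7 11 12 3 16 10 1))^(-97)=(0 3 15 12 13 7 8 11 5 14 16 1 10)(2 9)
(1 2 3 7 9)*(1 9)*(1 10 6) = (1 2 3 7 10 6) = [0, 2, 3, 7, 4, 5, 1, 10, 8, 9, 6]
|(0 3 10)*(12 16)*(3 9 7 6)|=6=|(0 9 7 6 3 10)(12 16)|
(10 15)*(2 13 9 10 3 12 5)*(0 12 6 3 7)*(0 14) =(0 12 5 2 13 9 10 15 7 14)(3 6) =[12, 1, 13, 6, 4, 2, 3, 14, 8, 10, 15, 11, 5, 9, 0, 7]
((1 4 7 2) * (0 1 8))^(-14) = (0 2 4)(1 8 7)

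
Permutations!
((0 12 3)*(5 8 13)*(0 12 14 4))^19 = ((0 14 4)(3 12)(5 8 13))^19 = (0 14 4)(3 12)(5 8 13)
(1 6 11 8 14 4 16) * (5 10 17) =(1 6 11 8 14 4 16)(5 10 17) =[0, 6, 2, 3, 16, 10, 11, 7, 14, 9, 17, 8, 12, 13, 4, 15, 1, 5]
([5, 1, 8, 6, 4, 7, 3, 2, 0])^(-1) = [8, 1, 7, 6, 4, 0, 3, 5, 2]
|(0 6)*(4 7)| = |(0 6)(4 7)| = 2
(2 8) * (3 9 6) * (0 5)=[5, 1, 8, 9, 4, 0, 3, 7, 2, 6]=(0 5)(2 8)(3 9 6)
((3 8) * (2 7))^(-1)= (2 7)(3 8)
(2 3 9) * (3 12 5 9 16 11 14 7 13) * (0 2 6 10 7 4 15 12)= (0 2)(3 16 11 14 4 15 12 5 9 6 10 7 13)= [2, 1, 0, 16, 15, 9, 10, 13, 8, 6, 7, 14, 5, 3, 4, 12, 11]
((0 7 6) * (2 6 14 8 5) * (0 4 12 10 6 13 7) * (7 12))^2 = (2 12 6 7 8)(4 14 5 13 10)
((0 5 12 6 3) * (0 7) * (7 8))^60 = ((0 5 12 6 3 8 7))^60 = (0 3 5 8 12 7 6)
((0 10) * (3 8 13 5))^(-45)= (0 10)(3 5 13 8)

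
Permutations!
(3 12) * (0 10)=(0 10)(3 12)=[10, 1, 2, 12, 4, 5, 6, 7, 8, 9, 0, 11, 3]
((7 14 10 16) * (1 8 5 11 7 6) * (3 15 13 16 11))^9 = (1 8 5 3 15 13 16 6)(7 14 10 11)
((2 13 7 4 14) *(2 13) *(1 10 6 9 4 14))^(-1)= (1 4 9 6 10)(7 13 14)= ((1 10 6 9 4)(7 14 13))^(-1)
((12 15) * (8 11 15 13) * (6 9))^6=(8 11 15 12 13)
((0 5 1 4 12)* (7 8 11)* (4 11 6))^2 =((0 5 1 11 7 8 6 4 12))^2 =(0 1 7 6 12 5 11 8 4)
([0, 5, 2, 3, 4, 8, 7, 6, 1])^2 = [0, 8, 2, 3, 4, 1, 6, 7, 5]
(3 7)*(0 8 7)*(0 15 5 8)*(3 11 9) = (3 15 5 8 7 11 9) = [0, 1, 2, 15, 4, 8, 6, 11, 7, 3, 10, 9, 12, 13, 14, 5]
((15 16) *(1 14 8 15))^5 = (16)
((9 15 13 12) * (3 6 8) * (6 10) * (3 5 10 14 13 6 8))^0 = (15)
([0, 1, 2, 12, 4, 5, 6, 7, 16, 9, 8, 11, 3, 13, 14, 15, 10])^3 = [0, 1, 2, 12, 4, 5, 6, 7, 8, 9, 10, 11, 3, 13, 14, 15, 16]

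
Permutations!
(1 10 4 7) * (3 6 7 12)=(1 10 4 12 3 6 7)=[0, 10, 2, 6, 12, 5, 7, 1, 8, 9, 4, 11, 3]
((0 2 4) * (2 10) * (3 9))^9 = (0 10 2 4)(3 9)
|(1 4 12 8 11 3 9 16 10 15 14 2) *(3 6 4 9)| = |(1 9 16 10 15 14 2)(4 12 8 11 6)| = 35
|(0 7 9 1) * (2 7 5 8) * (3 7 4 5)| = |(0 3 7 9 1)(2 4 5 8)| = 20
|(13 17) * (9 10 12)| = 6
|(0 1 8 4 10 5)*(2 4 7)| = 8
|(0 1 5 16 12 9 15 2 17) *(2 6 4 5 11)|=35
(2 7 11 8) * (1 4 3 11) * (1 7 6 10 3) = (1 4)(2 6 10 3 11 8) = [0, 4, 6, 11, 1, 5, 10, 7, 2, 9, 3, 8]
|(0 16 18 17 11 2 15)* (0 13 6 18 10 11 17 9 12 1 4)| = 13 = |(0 16 10 11 2 15 13 6 18 9 12 1 4)|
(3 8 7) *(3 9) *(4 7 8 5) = [0, 1, 2, 5, 7, 4, 6, 9, 8, 3] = (3 5 4 7 9)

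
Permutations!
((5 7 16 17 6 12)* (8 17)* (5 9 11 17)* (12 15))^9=((5 7 16 8)(6 15 12 9 11 17))^9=(5 7 16 8)(6 9)(11 15)(12 17)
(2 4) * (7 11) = (2 4)(7 11) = [0, 1, 4, 3, 2, 5, 6, 11, 8, 9, 10, 7]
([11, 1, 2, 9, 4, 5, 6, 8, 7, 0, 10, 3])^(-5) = [9, 1, 2, 11, 4, 5, 6, 8, 7, 3, 10, 0]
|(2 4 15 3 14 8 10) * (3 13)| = |(2 4 15 13 3 14 8 10)| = 8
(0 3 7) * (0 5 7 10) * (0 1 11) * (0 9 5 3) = (1 11 9 5 7 3 10) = [0, 11, 2, 10, 4, 7, 6, 3, 8, 5, 1, 9]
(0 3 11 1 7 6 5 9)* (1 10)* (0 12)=(0 3 11 10 1 7 6 5 9 12)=[3, 7, 2, 11, 4, 9, 5, 6, 8, 12, 1, 10, 0]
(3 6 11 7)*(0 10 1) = (0 10 1)(3 6 11 7) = [10, 0, 2, 6, 4, 5, 11, 3, 8, 9, 1, 7]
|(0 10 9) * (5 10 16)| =|(0 16 5 10 9)| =5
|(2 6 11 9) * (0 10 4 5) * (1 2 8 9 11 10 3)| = 8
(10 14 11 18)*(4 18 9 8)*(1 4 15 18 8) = (1 4 8 15 18 10 14 11 9) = [0, 4, 2, 3, 8, 5, 6, 7, 15, 1, 14, 9, 12, 13, 11, 18, 16, 17, 10]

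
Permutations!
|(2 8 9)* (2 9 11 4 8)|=3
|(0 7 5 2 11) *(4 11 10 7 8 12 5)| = 9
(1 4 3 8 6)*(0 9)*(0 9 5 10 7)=(0 5 10 7)(1 4 3 8 6)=[5, 4, 2, 8, 3, 10, 1, 0, 6, 9, 7]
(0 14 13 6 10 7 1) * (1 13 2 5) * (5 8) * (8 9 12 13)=(0 14 2 9 12 13 6 10 7 8 5 1)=[14, 0, 9, 3, 4, 1, 10, 8, 5, 12, 7, 11, 13, 6, 2]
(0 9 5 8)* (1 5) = [9, 5, 2, 3, 4, 8, 6, 7, 0, 1] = (0 9 1 5 8)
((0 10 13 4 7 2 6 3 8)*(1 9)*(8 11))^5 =((0 10 13 4 7 2 6 3 11 8)(1 9))^5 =(0 2)(1 9)(3 13)(4 11)(6 10)(7 8)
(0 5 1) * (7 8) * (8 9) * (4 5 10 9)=(0 10 9 8 7 4 5 1)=[10, 0, 2, 3, 5, 1, 6, 4, 7, 8, 9]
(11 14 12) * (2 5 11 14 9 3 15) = (2 5 11 9 3 15)(12 14) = [0, 1, 5, 15, 4, 11, 6, 7, 8, 3, 10, 9, 14, 13, 12, 2]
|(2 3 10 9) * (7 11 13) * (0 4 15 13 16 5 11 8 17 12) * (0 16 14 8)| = |(0 4 15 13 7)(2 3 10 9)(5 11 14 8 17 12 16)| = 140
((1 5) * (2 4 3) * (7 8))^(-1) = ((1 5)(2 4 3)(7 8))^(-1) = (1 5)(2 3 4)(7 8)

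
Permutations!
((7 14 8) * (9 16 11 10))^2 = (7 8 14)(9 11)(10 16)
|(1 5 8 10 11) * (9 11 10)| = |(1 5 8 9 11)| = 5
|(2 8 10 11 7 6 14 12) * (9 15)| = 8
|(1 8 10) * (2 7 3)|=|(1 8 10)(2 7 3)|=3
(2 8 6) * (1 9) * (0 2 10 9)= (0 2 8 6 10 9 1)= [2, 0, 8, 3, 4, 5, 10, 7, 6, 1, 9]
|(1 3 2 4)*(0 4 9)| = |(0 4 1 3 2 9)| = 6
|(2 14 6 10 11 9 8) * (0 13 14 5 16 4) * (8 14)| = 35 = |(0 13 8 2 5 16 4)(6 10 11 9 14)|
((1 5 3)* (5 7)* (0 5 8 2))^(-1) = ((0 5 3 1 7 8 2))^(-1) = (0 2 8 7 1 3 5)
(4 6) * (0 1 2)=[1, 2, 0, 3, 6, 5, 4]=(0 1 2)(4 6)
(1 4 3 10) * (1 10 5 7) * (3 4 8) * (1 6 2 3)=(10)(1 8)(2 3 5 7 6)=[0, 8, 3, 5, 4, 7, 2, 6, 1, 9, 10]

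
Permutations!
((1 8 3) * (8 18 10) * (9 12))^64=(1 3 8 10 18)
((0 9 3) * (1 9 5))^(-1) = ((0 5 1 9 3))^(-1) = (0 3 9 1 5)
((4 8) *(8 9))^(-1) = ((4 9 8))^(-1) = (4 8 9)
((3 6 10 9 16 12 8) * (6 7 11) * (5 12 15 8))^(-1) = ((3 7 11 6 10 9 16 15 8)(5 12))^(-1) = (3 8 15 16 9 10 6 11 7)(5 12)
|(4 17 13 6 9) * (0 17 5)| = |(0 17 13 6 9 4 5)| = 7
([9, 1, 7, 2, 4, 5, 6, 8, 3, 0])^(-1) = [9, 1, 3, 8, 4, 5, 6, 2, 7, 0]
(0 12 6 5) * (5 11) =(0 12 6 11 5) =[12, 1, 2, 3, 4, 0, 11, 7, 8, 9, 10, 5, 6]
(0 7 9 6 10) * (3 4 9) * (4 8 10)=(0 7 3 8 10)(4 9 6)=[7, 1, 2, 8, 9, 5, 4, 3, 10, 6, 0]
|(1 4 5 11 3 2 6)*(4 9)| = |(1 9 4 5 11 3 2 6)| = 8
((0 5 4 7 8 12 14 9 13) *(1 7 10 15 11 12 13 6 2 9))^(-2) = (0 8 1 12 15 4)(2 9 6)(5 13 7 14 11 10)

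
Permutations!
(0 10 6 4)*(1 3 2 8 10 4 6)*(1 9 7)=(0 4)(1 3 2 8 10 9 7)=[4, 3, 8, 2, 0, 5, 6, 1, 10, 7, 9]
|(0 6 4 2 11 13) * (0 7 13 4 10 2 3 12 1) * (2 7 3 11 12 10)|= |(0 6 2 12 1)(3 10 7 13)(4 11)|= 20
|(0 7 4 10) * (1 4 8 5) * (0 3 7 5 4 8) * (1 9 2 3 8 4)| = 12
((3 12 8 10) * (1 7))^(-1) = (1 7)(3 10 8 12)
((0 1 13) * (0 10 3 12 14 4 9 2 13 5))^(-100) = (0 5 1)(2 12)(3 9)(4 10)(13 14)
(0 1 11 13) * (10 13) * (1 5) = [5, 11, 2, 3, 4, 1, 6, 7, 8, 9, 13, 10, 12, 0] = (0 5 1 11 10 13)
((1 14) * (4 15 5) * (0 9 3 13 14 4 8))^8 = ((0 9 3 13 14 1 4 15 5 8))^8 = (0 5 4 14 3)(1 13 9 8 15)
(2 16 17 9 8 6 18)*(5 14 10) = [0, 1, 16, 3, 4, 14, 18, 7, 6, 8, 5, 11, 12, 13, 10, 15, 17, 9, 2] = (2 16 17 9 8 6 18)(5 14 10)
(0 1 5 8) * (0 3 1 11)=(0 11)(1 5 8 3)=[11, 5, 2, 1, 4, 8, 6, 7, 3, 9, 10, 0]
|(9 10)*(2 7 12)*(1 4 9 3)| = |(1 4 9 10 3)(2 7 12)| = 15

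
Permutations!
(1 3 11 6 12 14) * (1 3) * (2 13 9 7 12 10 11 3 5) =(2 13 9 7 12 14 5)(6 10 11) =[0, 1, 13, 3, 4, 2, 10, 12, 8, 7, 11, 6, 14, 9, 5]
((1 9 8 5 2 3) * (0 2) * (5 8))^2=((0 2 3 1 9 5))^2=(0 3 9)(1 5 2)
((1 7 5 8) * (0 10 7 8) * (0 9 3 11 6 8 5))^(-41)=(0 10 7)(1 5 9 3 11 6 8)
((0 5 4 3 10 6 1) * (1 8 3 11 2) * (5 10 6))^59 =(0 4 1 5 2 10 11)(3 8 6)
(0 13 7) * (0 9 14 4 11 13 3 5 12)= (0 3 5 12)(4 11 13 7 9 14)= [3, 1, 2, 5, 11, 12, 6, 9, 8, 14, 10, 13, 0, 7, 4]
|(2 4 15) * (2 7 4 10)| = 6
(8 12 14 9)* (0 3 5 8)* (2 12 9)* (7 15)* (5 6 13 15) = [3, 1, 12, 6, 4, 8, 13, 5, 9, 0, 10, 11, 14, 15, 2, 7] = (0 3 6 13 15 7 5 8 9)(2 12 14)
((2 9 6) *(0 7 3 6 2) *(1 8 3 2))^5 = ((0 7 2 9 1 8 3 6))^5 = (0 8 2 6 1 7 3 9)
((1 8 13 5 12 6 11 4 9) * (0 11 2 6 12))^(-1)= (0 5 13 8 1 9 4 11)(2 6)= ((0 11 4 9 1 8 13 5)(2 6))^(-1)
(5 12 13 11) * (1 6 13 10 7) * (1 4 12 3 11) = (1 6 13)(3 11 5)(4 12 10 7) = [0, 6, 2, 11, 12, 3, 13, 4, 8, 9, 7, 5, 10, 1]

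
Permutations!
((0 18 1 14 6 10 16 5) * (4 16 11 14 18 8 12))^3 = ((0 8 12 4 16 5)(1 18)(6 10 11 14))^3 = (0 4)(1 18)(5 12)(6 14 11 10)(8 16)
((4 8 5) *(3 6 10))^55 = ((3 6 10)(4 8 5))^55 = (3 6 10)(4 8 5)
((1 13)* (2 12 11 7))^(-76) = (13)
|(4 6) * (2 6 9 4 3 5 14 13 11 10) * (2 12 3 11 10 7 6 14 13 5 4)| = |(2 14 5 13 10 12 3 4 9)(6 11 7)| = 9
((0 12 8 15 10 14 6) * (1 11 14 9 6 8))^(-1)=(0 6 9 10 15 8 14 11 1 12)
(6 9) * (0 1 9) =(0 1 9 6) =[1, 9, 2, 3, 4, 5, 0, 7, 8, 6]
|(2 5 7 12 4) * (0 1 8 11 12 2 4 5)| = 8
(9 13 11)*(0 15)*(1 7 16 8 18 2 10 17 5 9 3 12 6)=(0 15)(1 7 16 8 18 2 10 17 5 9 13 11 3 12 6)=[15, 7, 10, 12, 4, 9, 1, 16, 18, 13, 17, 3, 6, 11, 14, 0, 8, 5, 2]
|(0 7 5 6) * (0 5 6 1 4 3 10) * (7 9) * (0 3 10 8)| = 10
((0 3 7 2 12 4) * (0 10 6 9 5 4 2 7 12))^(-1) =((0 3 12 2)(4 10 6 9 5))^(-1) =(0 2 12 3)(4 5 9 6 10)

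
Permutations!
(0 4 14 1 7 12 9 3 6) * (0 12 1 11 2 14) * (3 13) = (0 4)(1 7)(2 14 11)(3 6 12 9 13) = [4, 7, 14, 6, 0, 5, 12, 1, 8, 13, 10, 2, 9, 3, 11]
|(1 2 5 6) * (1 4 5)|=|(1 2)(4 5 6)|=6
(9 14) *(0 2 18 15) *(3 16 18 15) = (0 2 15)(3 16 18)(9 14) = [2, 1, 15, 16, 4, 5, 6, 7, 8, 14, 10, 11, 12, 13, 9, 0, 18, 17, 3]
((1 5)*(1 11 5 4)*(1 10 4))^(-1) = (4 10)(5 11)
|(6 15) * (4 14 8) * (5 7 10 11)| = 12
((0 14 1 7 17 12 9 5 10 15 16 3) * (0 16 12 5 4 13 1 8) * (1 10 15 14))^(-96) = ((0 1 7 17 5 15 12 9 4 13 10 14 8)(3 16))^(-96) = (0 4 17 14 12 1 13 5 8 9 7 10 15)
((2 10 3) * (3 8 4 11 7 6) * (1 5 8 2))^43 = (1 4 6 5 11 3 8 7)(2 10)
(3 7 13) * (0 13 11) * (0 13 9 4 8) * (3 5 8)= (0 9 4 3 7 11 13 5 8)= [9, 1, 2, 7, 3, 8, 6, 11, 0, 4, 10, 13, 12, 5]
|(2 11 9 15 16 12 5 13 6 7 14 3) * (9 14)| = 8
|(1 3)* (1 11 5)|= 4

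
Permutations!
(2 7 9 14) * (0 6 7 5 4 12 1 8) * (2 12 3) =[6, 8, 5, 2, 3, 4, 7, 9, 0, 14, 10, 11, 1, 13, 12] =(0 6 7 9 14 12 1 8)(2 5 4 3)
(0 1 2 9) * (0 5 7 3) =(0 1 2 9 5 7 3) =[1, 2, 9, 0, 4, 7, 6, 3, 8, 5]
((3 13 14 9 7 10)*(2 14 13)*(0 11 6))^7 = ((0 11 6)(2 14 9 7 10 3))^7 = (0 11 6)(2 14 9 7 10 3)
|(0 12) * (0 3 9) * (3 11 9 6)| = 4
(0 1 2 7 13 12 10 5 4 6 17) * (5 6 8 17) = (0 1 2 7 13 12 10 6 5 4 8 17) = [1, 2, 7, 3, 8, 4, 5, 13, 17, 9, 6, 11, 10, 12, 14, 15, 16, 0]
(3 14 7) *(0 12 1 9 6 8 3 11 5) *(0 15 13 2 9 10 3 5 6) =(0 12 1 10 3 14 7 11 6 8 5 15 13 2 9) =[12, 10, 9, 14, 4, 15, 8, 11, 5, 0, 3, 6, 1, 2, 7, 13]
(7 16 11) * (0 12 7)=(0 12 7 16 11)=[12, 1, 2, 3, 4, 5, 6, 16, 8, 9, 10, 0, 7, 13, 14, 15, 11]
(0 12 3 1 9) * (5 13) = (0 12 3 1 9)(5 13) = [12, 9, 2, 1, 4, 13, 6, 7, 8, 0, 10, 11, 3, 5]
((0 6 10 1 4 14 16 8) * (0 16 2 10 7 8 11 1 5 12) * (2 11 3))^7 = ((0 6 7 8 16 3 2 10 5 12)(1 4 14 11))^7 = (0 10 16 6 5 3 7 12 2 8)(1 11 14 4)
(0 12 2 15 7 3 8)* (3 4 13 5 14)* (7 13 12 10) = [10, 1, 15, 8, 12, 14, 6, 4, 0, 9, 7, 11, 2, 5, 3, 13] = (0 10 7 4 12 2 15 13 5 14 3 8)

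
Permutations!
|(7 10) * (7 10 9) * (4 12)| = |(4 12)(7 9)| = 2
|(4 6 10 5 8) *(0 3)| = |(0 3)(4 6 10 5 8)| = 10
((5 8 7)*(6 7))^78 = (5 6)(7 8)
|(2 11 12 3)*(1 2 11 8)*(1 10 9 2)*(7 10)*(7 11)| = 8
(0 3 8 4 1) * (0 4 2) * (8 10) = [3, 4, 0, 10, 1, 5, 6, 7, 2, 9, 8] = (0 3 10 8 2)(1 4)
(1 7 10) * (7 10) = (1 10) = [0, 10, 2, 3, 4, 5, 6, 7, 8, 9, 1]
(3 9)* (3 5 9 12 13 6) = (3 12 13 6)(5 9) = [0, 1, 2, 12, 4, 9, 3, 7, 8, 5, 10, 11, 13, 6]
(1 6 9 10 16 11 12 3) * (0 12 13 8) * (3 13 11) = (0 12 13 8)(1 6 9 10 16 3) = [12, 6, 2, 1, 4, 5, 9, 7, 0, 10, 16, 11, 13, 8, 14, 15, 3]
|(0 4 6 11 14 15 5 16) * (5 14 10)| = 14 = |(0 4 6 11 10 5 16)(14 15)|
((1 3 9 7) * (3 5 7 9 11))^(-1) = (1 7 5)(3 11)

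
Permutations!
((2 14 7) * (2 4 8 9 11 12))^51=(2 4 11 14 8 12 7 9)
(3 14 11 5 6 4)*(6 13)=(3 14 11 5 13 6 4)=[0, 1, 2, 14, 3, 13, 4, 7, 8, 9, 10, 5, 12, 6, 11]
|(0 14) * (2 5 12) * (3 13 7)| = 6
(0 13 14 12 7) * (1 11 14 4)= (0 13 4 1 11 14 12 7)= [13, 11, 2, 3, 1, 5, 6, 0, 8, 9, 10, 14, 7, 4, 12]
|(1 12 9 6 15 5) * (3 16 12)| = 8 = |(1 3 16 12 9 6 15 5)|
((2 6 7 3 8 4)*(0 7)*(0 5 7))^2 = ((2 6 5 7 3 8 4))^2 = (2 5 3 4 6 7 8)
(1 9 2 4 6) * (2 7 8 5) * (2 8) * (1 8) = (1 9 7 2 4 6 8 5) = [0, 9, 4, 3, 6, 1, 8, 2, 5, 7]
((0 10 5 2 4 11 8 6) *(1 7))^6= ((0 10 5 2 4 11 8 6)(1 7))^6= (0 8 4 5)(2 10 6 11)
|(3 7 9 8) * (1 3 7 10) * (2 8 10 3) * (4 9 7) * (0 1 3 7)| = |(0 1 2 8 4 9 10 3 7)| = 9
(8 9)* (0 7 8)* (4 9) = [7, 1, 2, 3, 9, 5, 6, 8, 4, 0] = (0 7 8 4 9)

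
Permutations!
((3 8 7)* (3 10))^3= ((3 8 7 10))^3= (3 10 7 8)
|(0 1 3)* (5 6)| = 6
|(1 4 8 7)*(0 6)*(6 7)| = 6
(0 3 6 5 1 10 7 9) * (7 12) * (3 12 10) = [12, 3, 2, 6, 4, 1, 5, 9, 8, 0, 10, 11, 7] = (0 12 7 9)(1 3 6 5)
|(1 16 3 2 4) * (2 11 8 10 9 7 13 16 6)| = |(1 6 2 4)(3 11 8 10 9 7 13 16)| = 8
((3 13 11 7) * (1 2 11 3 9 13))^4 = ((1 2 11 7 9 13 3))^4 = (1 9 2 13 11 3 7)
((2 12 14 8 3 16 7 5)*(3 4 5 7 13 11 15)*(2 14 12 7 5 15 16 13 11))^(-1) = ((2 7 5 14 8 4 15 3 13)(11 16))^(-1) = (2 13 3 15 4 8 14 5 7)(11 16)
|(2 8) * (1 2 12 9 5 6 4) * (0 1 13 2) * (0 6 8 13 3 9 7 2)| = |(0 1 6 4 3 9 5 8 12 7 2 13)| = 12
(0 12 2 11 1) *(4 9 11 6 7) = [12, 0, 6, 3, 9, 5, 7, 4, 8, 11, 10, 1, 2] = (0 12 2 6 7 4 9 11 1)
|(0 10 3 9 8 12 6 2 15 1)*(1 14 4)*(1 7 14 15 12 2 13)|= 30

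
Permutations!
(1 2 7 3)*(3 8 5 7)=(1 2 3)(5 7 8)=[0, 2, 3, 1, 4, 7, 6, 8, 5]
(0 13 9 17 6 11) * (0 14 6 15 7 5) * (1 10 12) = (0 13 9 17 15 7 5)(1 10 12)(6 11 14) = [13, 10, 2, 3, 4, 0, 11, 5, 8, 17, 12, 14, 1, 9, 6, 7, 16, 15]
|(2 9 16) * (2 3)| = |(2 9 16 3)| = 4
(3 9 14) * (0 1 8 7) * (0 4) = (0 1 8 7 4)(3 9 14) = [1, 8, 2, 9, 0, 5, 6, 4, 7, 14, 10, 11, 12, 13, 3]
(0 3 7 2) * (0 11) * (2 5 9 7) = (0 3 2 11)(5 9 7) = [3, 1, 11, 2, 4, 9, 6, 5, 8, 7, 10, 0]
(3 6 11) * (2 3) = (2 3 6 11) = [0, 1, 3, 6, 4, 5, 11, 7, 8, 9, 10, 2]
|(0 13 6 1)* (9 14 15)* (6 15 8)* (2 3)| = 8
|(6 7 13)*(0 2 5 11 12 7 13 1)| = |(0 2 5 11 12 7 1)(6 13)| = 14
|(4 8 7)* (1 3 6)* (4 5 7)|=6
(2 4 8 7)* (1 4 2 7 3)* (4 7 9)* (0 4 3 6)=(0 4 8 6)(1 7 9 3)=[4, 7, 2, 1, 8, 5, 0, 9, 6, 3]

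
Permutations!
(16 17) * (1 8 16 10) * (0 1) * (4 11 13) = [1, 8, 2, 3, 11, 5, 6, 7, 16, 9, 0, 13, 12, 4, 14, 15, 17, 10] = (0 1 8 16 17 10)(4 11 13)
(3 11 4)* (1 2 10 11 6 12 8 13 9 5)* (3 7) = [0, 2, 10, 6, 7, 1, 12, 3, 13, 5, 11, 4, 8, 9] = (1 2 10 11 4 7 3 6 12 8 13 9 5)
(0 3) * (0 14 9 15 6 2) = (0 3 14 9 15 6 2) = [3, 1, 0, 14, 4, 5, 2, 7, 8, 15, 10, 11, 12, 13, 9, 6]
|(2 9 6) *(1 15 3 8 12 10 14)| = |(1 15 3 8 12 10 14)(2 9 6)| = 21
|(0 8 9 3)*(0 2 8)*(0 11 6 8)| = 7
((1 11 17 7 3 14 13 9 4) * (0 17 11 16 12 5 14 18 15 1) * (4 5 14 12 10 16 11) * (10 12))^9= ((0 17 7 3 18 15 1 11 4)(5 10 16 12 14 13 9))^9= (18)(5 16 14 9 10 12 13)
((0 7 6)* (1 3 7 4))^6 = ((0 4 1 3 7 6))^6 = (7)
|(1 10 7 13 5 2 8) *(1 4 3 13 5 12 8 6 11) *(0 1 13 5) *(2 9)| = |(0 1 10 7)(2 6 11 13 12 8 4 3 5 9)| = 20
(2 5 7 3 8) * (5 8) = (2 8)(3 5 7) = [0, 1, 8, 5, 4, 7, 6, 3, 2]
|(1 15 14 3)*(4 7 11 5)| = 4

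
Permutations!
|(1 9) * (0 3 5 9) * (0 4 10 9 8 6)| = 20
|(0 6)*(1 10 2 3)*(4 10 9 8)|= 14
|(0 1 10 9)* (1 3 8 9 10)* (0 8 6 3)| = |(10)(3 6)(8 9)| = 2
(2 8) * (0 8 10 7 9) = [8, 1, 10, 3, 4, 5, 6, 9, 2, 0, 7] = (0 8 2 10 7 9)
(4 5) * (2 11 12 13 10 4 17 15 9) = (2 11 12 13 10 4 5 17 15 9) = [0, 1, 11, 3, 5, 17, 6, 7, 8, 2, 4, 12, 13, 10, 14, 9, 16, 15]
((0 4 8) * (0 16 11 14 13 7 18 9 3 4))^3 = (3 16 13 9 8 14 18 4 11 7)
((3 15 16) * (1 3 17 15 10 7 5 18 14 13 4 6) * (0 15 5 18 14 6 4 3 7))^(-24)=((0 15 16 17 5 14 13 3 10)(1 7 18 6))^(-24)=(18)(0 17 13)(3 15 5)(10 16 14)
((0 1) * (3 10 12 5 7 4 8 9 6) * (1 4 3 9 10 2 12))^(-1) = (0 1 10 8 4)(2 3 7 5 12)(6 9) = ((0 4 8 10 1)(2 12 5 7 3)(6 9))^(-1)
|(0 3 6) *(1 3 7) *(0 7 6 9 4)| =|(0 6 7 1 3 9 4)| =7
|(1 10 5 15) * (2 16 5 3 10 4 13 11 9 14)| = 10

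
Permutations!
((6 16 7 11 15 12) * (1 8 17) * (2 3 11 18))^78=((1 8 17)(2 3 11 15 12 6 16 7 18))^78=(2 16 15)(3 7 12)(6 11 18)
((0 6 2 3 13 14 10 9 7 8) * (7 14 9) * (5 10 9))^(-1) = ((0 6 2 3 13 5 10 7 8)(9 14))^(-1) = (0 8 7 10 5 13 3 2 6)(9 14)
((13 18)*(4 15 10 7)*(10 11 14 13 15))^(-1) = ((4 10 7)(11 14 13 18 15))^(-1) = (4 7 10)(11 15 18 13 14)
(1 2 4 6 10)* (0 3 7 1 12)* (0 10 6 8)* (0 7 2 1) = (0 3 2 4 8 7)(10 12) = [3, 1, 4, 2, 8, 5, 6, 0, 7, 9, 12, 11, 10]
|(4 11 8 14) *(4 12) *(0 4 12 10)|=6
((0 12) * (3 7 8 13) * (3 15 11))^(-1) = ((0 12)(3 7 8 13 15 11))^(-1) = (0 12)(3 11 15 13 8 7)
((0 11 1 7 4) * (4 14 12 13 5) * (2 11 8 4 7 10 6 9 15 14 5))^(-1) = (0 4 8)(1 11 2 13 12 14 15 9 6 10)(5 7)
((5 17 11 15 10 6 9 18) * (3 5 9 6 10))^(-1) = (3 15 11 17 5)(9 18)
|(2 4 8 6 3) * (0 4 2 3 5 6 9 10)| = 10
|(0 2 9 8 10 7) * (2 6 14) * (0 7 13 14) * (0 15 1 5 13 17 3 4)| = |(0 6 15 1 5 13 14 2 9 8 10 17 3 4)| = 14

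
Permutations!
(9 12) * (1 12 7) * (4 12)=[0, 4, 2, 3, 12, 5, 6, 1, 8, 7, 10, 11, 9]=(1 4 12 9 7)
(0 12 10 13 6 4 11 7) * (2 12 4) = [4, 1, 12, 3, 11, 5, 2, 0, 8, 9, 13, 7, 10, 6] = (0 4 11 7)(2 12 10 13 6)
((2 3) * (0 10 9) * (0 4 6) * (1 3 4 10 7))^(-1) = ((0 7 1 3 2 4 6)(9 10))^(-1) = (0 6 4 2 3 1 7)(9 10)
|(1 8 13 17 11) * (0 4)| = |(0 4)(1 8 13 17 11)| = 10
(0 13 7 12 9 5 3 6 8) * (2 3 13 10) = [10, 1, 3, 6, 4, 13, 8, 12, 0, 5, 2, 11, 9, 7] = (0 10 2 3 6 8)(5 13 7 12 9)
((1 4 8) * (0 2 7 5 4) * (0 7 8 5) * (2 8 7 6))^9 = ((0 8 1 6 2 7)(4 5))^9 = (0 6)(1 7)(2 8)(4 5)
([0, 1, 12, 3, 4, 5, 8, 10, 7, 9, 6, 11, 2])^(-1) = [0, 1, 12, 3, 4, 5, 10, 8, 6, 9, 7, 11, 2]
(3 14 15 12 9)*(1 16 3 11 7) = (1 16 3 14 15 12 9 11 7) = [0, 16, 2, 14, 4, 5, 6, 1, 8, 11, 10, 7, 9, 13, 15, 12, 3]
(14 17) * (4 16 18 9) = (4 16 18 9)(14 17) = [0, 1, 2, 3, 16, 5, 6, 7, 8, 4, 10, 11, 12, 13, 17, 15, 18, 14, 9]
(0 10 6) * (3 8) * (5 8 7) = (0 10 6)(3 7 5 8) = [10, 1, 2, 7, 4, 8, 0, 5, 3, 9, 6]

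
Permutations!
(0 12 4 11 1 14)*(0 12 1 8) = (0 1 14 12 4 11 8) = [1, 14, 2, 3, 11, 5, 6, 7, 0, 9, 10, 8, 4, 13, 12]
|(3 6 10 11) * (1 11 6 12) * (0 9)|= 4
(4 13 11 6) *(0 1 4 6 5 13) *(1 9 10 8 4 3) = [9, 3, 2, 1, 0, 13, 6, 7, 4, 10, 8, 5, 12, 11] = (0 9 10 8 4)(1 3)(5 13 11)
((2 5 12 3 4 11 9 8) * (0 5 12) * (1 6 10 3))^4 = ((0 5)(1 6 10 3 4 11 9 8 2 12))^4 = (1 4 2 10 9)(3 8 6 11 12)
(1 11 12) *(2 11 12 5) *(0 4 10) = (0 4 10)(1 12)(2 11 5) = [4, 12, 11, 3, 10, 2, 6, 7, 8, 9, 0, 5, 1]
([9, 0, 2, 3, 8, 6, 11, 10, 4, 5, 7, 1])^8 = (0 5 11)(1 9 6)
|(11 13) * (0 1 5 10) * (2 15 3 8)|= 4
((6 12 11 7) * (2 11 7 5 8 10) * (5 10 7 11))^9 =(2 5 8 7 6 12 11 10)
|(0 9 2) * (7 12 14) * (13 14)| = |(0 9 2)(7 12 13 14)| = 12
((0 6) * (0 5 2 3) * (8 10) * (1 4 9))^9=(0 3 2 5 6)(8 10)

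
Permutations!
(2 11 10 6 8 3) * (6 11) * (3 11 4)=(2 6 8 11 10 4 3)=[0, 1, 6, 2, 3, 5, 8, 7, 11, 9, 4, 10]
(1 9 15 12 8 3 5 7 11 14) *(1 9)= (3 5 7 11 14 9 15 12 8)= [0, 1, 2, 5, 4, 7, 6, 11, 3, 15, 10, 14, 8, 13, 9, 12]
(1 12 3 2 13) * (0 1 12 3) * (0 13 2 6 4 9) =(0 1 3 6 4 9)(12 13) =[1, 3, 2, 6, 9, 5, 4, 7, 8, 0, 10, 11, 13, 12]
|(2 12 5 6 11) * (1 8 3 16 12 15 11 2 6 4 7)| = |(1 8 3 16 12 5 4 7)(2 15 11 6)| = 8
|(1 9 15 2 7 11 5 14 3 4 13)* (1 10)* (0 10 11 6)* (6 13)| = 14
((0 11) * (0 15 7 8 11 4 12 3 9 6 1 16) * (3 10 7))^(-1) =((0 4 12 10 7 8 11 15 3 9 6 1 16))^(-1) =(0 16 1 6 9 3 15 11 8 7 10 12 4)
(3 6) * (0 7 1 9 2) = [7, 9, 0, 6, 4, 5, 3, 1, 8, 2] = (0 7 1 9 2)(3 6)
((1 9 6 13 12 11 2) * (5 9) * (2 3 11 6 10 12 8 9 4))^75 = (1 2 4 5)(3 11)(6 9)(8 12)(10 13)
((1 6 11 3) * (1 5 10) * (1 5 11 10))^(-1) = (1 5 10 6)(3 11)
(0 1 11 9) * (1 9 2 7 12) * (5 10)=(0 9)(1 11 2 7 12)(5 10)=[9, 11, 7, 3, 4, 10, 6, 12, 8, 0, 5, 2, 1]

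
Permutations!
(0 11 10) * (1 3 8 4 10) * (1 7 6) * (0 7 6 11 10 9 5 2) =(0 10 7 11 6 1 3 8 4 9 5 2) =[10, 3, 0, 8, 9, 2, 1, 11, 4, 5, 7, 6]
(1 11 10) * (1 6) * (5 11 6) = (1 6)(5 11 10) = [0, 6, 2, 3, 4, 11, 1, 7, 8, 9, 5, 10]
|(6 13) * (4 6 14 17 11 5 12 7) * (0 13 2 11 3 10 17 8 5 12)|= 30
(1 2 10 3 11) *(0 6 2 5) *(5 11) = (0 6 2 10 3 5)(1 11) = [6, 11, 10, 5, 4, 0, 2, 7, 8, 9, 3, 1]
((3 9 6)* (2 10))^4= ((2 10)(3 9 6))^4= (10)(3 9 6)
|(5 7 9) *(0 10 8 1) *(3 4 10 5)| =9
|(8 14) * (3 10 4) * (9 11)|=|(3 10 4)(8 14)(9 11)|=6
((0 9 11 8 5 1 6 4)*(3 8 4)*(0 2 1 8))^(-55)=((0 9 11 4 2 1 6 3)(5 8))^(-55)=(0 9 11 4 2 1 6 3)(5 8)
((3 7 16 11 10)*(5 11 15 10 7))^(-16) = (3 15 7 5 10 16 11)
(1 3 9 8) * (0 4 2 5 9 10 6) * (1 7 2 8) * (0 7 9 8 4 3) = [3, 0, 5, 10, 4, 8, 7, 2, 9, 1, 6] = (0 3 10 6 7 2 5 8 9 1)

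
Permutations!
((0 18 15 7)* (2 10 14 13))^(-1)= ((0 18 15 7)(2 10 14 13))^(-1)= (0 7 15 18)(2 13 14 10)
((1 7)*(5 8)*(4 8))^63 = (8)(1 7)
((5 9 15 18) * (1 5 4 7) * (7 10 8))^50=((1 5 9 15 18 4 10 8 7))^50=(1 4 5 10 9 8 15 7 18)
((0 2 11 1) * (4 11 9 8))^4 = (0 4 2 11 9 1 8)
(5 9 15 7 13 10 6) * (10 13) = (5 9 15 7 10 6) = [0, 1, 2, 3, 4, 9, 5, 10, 8, 15, 6, 11, 12, 13, 14, 7]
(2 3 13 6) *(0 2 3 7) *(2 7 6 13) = (13)(0 7)(2 6 3) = [7, 1, 6, 2, 4, 5, 3, 0, 8, 9, 10, 11, 12, 13]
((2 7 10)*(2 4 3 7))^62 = (3 10)(4 7)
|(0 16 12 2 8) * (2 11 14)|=|(0 16 12 11 14 2 8)|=7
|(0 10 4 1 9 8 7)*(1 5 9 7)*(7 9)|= 15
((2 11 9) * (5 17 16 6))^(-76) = ((2 11 9)(5 17 16 6))^(-76) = (17)(2 9 11)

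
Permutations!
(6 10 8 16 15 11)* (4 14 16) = (4 14 16 15 11 6 10 8) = [0, 1, 2, 3, 14, 5, 10, 7, 4, 9, 8, 6, 12, 13, 16, 11, 15]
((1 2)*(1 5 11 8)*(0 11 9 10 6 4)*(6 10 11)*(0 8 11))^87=(11)(0 9 5 2 1 8 4 6)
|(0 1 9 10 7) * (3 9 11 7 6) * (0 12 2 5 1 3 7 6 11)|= |(0 3 9 10 11 6 7 12 2 5 1)|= 11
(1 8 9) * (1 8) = [0, 1, 2, 3, 4, 5, 6, 7, 9, 8] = (8 9)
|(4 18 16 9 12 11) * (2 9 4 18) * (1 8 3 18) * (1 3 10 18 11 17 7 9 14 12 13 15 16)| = |(1 8 10 18)(2 14 12 17 7 9 13 15 16 4)(3 11)| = 20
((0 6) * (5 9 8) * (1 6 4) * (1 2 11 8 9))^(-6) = (0 2 8 1)(4 11 5 6)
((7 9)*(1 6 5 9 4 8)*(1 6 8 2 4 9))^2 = (9)(1 6)(5 8)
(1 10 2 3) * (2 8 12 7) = (1 10 8 12 7 2 3) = [0, 10, 3, 1, 4, 5, 6, 2, 12, 9, 8, 11, 7]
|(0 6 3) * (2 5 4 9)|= |(0 6 3)(2 5 4 9)|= 12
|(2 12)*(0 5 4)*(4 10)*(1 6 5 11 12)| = |(0 11 12 2 1 6 5 10 4)| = 9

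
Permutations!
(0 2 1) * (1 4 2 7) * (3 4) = (0 7 1)(2 3 4) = [7, 0, 3, 4, 2, 5, 6, 1]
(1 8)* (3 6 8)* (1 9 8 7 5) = (1 3 6 7 5)(8 9) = [0, 3, 2, 6, 4, 1, 7, 5, 9, 8]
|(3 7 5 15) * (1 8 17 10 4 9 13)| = 28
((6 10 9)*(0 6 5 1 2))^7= (10)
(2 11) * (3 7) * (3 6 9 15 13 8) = (2 11)(3 7 6 9 15 13 8) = [0, 1, 11, 7, 4, 5, 9, 6, 3, 15, 10, 2, 12, 8, 14, 13]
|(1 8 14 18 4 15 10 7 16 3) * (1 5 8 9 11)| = 30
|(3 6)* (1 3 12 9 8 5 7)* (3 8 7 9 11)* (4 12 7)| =10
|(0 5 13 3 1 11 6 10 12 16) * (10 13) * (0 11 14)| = |(0 5 10 12 16 11 6 13 3 1 14)| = 11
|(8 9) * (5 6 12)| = 6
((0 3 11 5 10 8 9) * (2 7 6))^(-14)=((0 3 11 5 10 8 9)(2 7 6))^(-14)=(11)(2 7 6)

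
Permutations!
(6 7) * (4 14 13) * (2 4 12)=(2 4 14 13 12)(6 7)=[0, 1, 4, 3, 14, 5, 7, 6, 8, 9, 10, 11, 2, 12, 13]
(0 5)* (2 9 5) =(0 2 9 5) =[2, 1, 9, 3, 4, 0, 6, 7, 8, 5]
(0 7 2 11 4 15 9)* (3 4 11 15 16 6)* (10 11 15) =(0 7 2 10 11 15 9)(3 4 16 6) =[7, 1, 10, 4, 16, 5, 3, 2, 8, 0, 11, 15, 12, 13, 14, 9, 6]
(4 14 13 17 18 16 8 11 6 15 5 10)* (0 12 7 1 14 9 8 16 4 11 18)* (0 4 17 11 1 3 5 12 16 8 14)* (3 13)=(0 16 8 18 17 4 9 14 3 5 10 1)(6 15 12 7 13 11)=[16, 0, 2, 5, 9, 10, 15, 13, 18, 14, 1, 6, 7, 11, 3, 12, 8, 4, 17]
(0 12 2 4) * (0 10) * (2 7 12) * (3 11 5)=(0 2 4 10)(3 11 5)(7 12)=[2, 1, 4, 11, 10, 3, 6, 12, 8, 9, 0, 5, 7]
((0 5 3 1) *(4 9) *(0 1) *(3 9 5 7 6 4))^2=((0 7 6 4 5 9 3))^2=(0 6 5 3 7 4 9)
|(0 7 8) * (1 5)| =|(0 7 8)(1 5)| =6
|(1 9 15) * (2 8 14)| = 3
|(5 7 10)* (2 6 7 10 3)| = 4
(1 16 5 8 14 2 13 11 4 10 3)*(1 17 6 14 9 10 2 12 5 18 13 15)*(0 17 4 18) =(0 17 6 14 12 5 8 9 10 3 4 2 15 1 16)(11 18 13) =[17, 16, 15, 4, 2, 8, 14, 7, 9, 10, 3, 18, 5, 11, 12, 1, 0, 6, 13]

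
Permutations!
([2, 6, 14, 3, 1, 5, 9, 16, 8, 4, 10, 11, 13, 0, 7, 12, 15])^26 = [14, 9, 7, 3, 6, 5, 4, 15, 8, 1, 10, 11, 0, 2, 16, 13, 12]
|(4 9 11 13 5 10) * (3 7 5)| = 8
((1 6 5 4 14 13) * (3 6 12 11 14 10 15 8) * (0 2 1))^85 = (0 2 1 12 11 14 13)(3 6 5 4 10 15 8)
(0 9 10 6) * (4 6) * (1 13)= (0 9 10 4 6)(1 13)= [9, 13, 2, 3, 6, 5, 0, 7, 8, 10, 4, 11, 12, 1]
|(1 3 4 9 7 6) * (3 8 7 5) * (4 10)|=20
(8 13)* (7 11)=(7 11)(8 13)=[0, 1, 2, 3, 4, 5, 6, 11, 13, 9, 10, 7, 12, 8]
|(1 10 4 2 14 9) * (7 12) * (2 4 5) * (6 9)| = 14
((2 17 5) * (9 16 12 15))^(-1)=((2 17 5)(9 16 12 15))^(-1)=(2 5 17)(9 15 12 16)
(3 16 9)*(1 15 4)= (1 15 4)(3 16 9)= [0, 15, 2, 16, 1, 5, 6, 7, 8, 3, 10, 11, 12, 13, 14, 4, 9]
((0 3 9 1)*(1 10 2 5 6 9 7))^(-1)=(0 1 7 3)(2 10 9 6 5)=((0 3 7 1)(2 5 6 9 10))^(-1)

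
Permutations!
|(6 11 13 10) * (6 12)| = 5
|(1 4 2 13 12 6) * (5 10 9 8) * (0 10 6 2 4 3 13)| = 11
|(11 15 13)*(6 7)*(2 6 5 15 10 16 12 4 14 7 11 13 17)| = 12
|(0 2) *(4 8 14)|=6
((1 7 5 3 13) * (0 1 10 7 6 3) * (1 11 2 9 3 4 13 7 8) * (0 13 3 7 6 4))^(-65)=((0 11 2 9 7 5 13 10 8 1 4 3 6))^(-65)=(13)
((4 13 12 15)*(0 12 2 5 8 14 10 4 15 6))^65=(15)(0 6 12)(2 8 10 13 5 14 4)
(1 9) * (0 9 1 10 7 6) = (0 9 10 7 6) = [9, 1, 2, 3, 4, 5, 0, 6, 8, 10, 7]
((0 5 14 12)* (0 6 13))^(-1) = (0 13 6 12 14 5)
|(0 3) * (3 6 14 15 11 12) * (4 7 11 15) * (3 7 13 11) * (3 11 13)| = |(15)(0 6 14 4 3)(7 11 12)| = 15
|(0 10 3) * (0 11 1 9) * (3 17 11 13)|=6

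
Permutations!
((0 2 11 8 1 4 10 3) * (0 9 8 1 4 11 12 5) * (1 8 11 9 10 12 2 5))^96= (12)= ((0 5)(1 9 11 8 4 12)(3 10))^96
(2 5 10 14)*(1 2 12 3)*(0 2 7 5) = [2, 7, 0, 1, 4, 10, 6, 5, 8, 9, 14, 11, 3, 13, 12] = (0 2)(1 7 5 10 14 12 3)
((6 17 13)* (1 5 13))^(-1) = (1 17 6 13 5)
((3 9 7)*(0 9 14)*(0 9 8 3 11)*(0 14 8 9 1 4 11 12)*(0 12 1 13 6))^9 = ((0 9 7 1 4 11 14 13 6)(3 8))^9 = (14)(3 8)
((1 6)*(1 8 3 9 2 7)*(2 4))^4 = ((1 6 8 3 9 4 2 7))^4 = (1 9)(2 8)(3 7)(4 6)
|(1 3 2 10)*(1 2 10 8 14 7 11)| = 8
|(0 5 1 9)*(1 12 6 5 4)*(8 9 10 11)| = |(0 4 1 10 11 8 9)(5 12 6)| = 21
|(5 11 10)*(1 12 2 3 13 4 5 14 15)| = 11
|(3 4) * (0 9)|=2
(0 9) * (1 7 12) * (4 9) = [4, 7, 2, 3, 9, 5, 6, 12, 8, 0, 10, 11, 1] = (0 4 9)(1 7 12)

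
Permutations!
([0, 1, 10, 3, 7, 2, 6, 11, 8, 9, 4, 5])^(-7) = (2 5 11 7 4 10)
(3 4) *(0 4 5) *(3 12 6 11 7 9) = (0 4 12 6 11 7 9 3 5) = [4, 1, 2, 5, 12, 0, 11, 9, 8, 3, 10, 7, 6]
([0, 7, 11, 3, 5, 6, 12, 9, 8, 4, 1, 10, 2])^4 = [0, 5, 7, 3, 2, 11, 10, 6, 8, 12, 4, 9, 1]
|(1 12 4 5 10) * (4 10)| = |(1 12 10)(4 5)| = 6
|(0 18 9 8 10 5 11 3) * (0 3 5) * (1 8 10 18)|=|(0 1 8 18 9 10)(5 11)|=6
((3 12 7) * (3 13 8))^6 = (3 12 7 13 8) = ((3 12 7 13 8))^6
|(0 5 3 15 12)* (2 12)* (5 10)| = 7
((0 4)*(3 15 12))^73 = ((0 4)(3 15 12))^73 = (0 4)(3 15 12)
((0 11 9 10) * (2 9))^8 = (0 9 11 10 2)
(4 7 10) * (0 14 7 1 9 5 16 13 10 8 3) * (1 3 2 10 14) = (0 1 9 5 16 13 14 7 8 2 10 4 3) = [1, 9, 10, 0, 3, 16, 6, 8, 2, 5, 4, 11, 12, 14, 7, 15, 13]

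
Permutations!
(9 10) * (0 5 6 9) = (0 5 6 9 10) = [5, 1, 2, 3, 4, 6, 9, 7, 8, 10, 0]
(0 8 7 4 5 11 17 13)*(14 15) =(0 8 7 4 5 11 17 13)(14 15) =[8, 1, 2, 3, 5, 11, 6, 4, 7, 9, 10, 17, 12, 0, 15, 14, 16, 13]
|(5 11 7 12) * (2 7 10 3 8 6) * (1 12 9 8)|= |(1 12 5 11 10 3)(2 7 9 8 6)|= 30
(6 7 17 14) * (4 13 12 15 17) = (4 13 12 15 17 14 6 7) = [0, 1, 2, 3, 13, 5, 7, 4, 8, 9, 10, 11, 15, 12, 6, 17, 16, 14]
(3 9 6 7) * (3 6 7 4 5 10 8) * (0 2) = (0 2)(3 9 7 6 4 5 10 8) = [2, 1, 0, 9, 5, 10, 4, 6, 3, 7, 8]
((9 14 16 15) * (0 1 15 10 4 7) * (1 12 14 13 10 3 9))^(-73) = ((0 12 14 16 3 9 13 10 4 7)(1 15))^(-73) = (0 10 3 12 4 9 14 7 13 16)(1 15)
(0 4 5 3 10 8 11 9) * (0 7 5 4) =(3 10 8 11 9 7 5) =[0, 1, 2, 10, 4, 3, 6, 5, 11, 7, 8, 9]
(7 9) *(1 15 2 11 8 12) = (1 15 2 11 8 12)(7 9) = [0, 15, 11, 3, 4, 5, 6, 9, 12, 7, 10, 8, 1, 13, 14, 2]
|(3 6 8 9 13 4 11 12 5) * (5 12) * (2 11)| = 9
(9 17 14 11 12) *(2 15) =(2 15)(9 17 14 11 12) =[0, 1, 15, 3, 4, 5, 6, 7, 8, 17, 10, 12, 9, 13, 11, 2, 16, 14]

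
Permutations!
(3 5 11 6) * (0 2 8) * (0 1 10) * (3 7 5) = [2, 10, 8, 3, 4, 11, 7, 5, 1, 9, 0, 6] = (0 2 8 1 10)(5 11 6 7)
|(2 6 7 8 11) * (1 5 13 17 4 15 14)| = |(1 5 13 17 4 15 14)(2 6 7 8 11)| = 35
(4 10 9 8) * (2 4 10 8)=(2 4 8 10 9)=[0, 1, 4, 3, 8, 5, 6, 7, 10, 2, 9]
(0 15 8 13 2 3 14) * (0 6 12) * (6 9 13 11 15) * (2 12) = [6, 1, 3, 14, 4, 5, 2, 7, 11, 13, 10, 15, 0, 12, 9, 8] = (0 6 2 3 14 9 13 12)(8 11 15)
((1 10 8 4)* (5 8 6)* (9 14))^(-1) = ((1 10 6 5 8 4)(9 14))^(-1) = (1 4 8 5 6 10)(9 14)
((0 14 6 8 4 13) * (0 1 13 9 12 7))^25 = ((0 14 6 8 4 9 12 7)(1 13))^25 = (0 14 6 8 4 9 12 7)(1 13)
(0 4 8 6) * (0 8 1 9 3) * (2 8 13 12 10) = (0 4 1 9 3)(2 8 6 13 12 10) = [4, 9, 8, 0, 1, 5, 13, 7, 6, 3, 2, 11, 10, 12]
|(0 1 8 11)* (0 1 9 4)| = 3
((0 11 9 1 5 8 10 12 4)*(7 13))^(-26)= (13)(0 11 9 1 5 8 10 12 4)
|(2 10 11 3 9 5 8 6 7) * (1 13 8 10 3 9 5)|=|(1 13 8 6 7 2 3 5 10 11 9)|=11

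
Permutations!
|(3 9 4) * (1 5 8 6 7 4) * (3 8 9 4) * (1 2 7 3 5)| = 4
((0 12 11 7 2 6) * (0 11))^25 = ((0 12)(2 6 11 7))^25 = (0 12)(2 6 11 7)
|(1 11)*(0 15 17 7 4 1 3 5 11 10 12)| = |(0 15 17 7 4 1 10 12)(3 5 11)| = 24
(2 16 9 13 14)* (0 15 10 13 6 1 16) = [15, 16, 0, 3, 4, 5, 1, 7, 8, 6, 13, 11, 12, 14, 2, 10, 9] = (0 15 10 13 14 2)(1 16 9 6)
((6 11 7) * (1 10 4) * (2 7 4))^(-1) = (1 4 11 6 7 2 10)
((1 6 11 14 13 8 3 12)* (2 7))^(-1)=((1 6 11 14 13 8 3 12)(2 7))^(-1)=(1 12 3 8 13 14 11 6)(2 7)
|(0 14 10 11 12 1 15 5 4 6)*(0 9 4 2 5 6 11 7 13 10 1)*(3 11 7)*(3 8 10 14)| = 8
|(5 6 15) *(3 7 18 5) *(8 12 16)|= 6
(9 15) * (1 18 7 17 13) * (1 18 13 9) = (1 13 18 7 17 9 15) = [0, 13, 2, 3, 4, 5, 6, 17, 8, 15, 10, 11, 12, 18, 14, 1, 16, 9, 7]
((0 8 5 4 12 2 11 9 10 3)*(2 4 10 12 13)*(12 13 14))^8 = (0 10 8 3 5)(4 12 14)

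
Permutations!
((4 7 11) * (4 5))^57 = (4 7 11 5)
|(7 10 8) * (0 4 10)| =5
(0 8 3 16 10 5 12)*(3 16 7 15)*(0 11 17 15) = (0 8 16 10 5 12 11 17 15 3 7) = [8, 1, 2, 7, 4, 12, 6, 0, 16, 9, 5, 17, 11, 13, 14, 3, 10, 15]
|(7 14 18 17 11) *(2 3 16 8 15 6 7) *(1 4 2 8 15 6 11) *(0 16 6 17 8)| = 20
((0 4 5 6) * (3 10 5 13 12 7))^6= (0 10 12)(3 13 6)(4 5 7)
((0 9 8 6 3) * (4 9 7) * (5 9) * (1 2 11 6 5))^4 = (0 2)(1 3)(4 6)(5 9 8)(7 11)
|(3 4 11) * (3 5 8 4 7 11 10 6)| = |(3 7 11 5 8 4 10 6)| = 8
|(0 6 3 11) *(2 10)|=4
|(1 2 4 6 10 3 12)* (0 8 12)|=|(0 8 12 1 2 4 6 10 3)|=9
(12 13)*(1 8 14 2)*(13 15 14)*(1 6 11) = (1 8 13 12 15 14 2 6 11) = [0, 8, 6, 3, 4, 5, 11, 7, 13, 9, 10, 1, 15, 12, 2, 14]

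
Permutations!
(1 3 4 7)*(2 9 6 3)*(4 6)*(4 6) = (1 2 9 6 3 4 7) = [0, 2, 9, 4, 7, 5, 3, 1, 8, 6]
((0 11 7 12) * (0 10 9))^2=(0 7 10)(9 11 12)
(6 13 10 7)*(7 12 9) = (6 13 10 12 9 7) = [0, 1, 2, 3, 4, 5, 13, 6, 8, 7, 12, 11, 9, 10]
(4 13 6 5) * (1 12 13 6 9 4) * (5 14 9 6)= (1 12 13 6 14 9 4 5)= [0, 12, 2, 3, 5, 1, 14, 7, 8, 4, 10, 11, 13, 6, 9]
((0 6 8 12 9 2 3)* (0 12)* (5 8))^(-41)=((0 6 5 8)(2 3 12 9))^(-41)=(0 8 5 6)(2 9 12 3)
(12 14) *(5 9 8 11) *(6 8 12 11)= (5 9 12 14 11)(6 8)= [0, 1, 2, 3, 4, 9, 8, 7, 6, 12, 10, 5, 14, 13, 11]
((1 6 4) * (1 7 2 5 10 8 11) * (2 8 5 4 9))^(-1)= (1 11 8 7 4 2 9 6)(5 10)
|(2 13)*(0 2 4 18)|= 5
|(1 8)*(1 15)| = 3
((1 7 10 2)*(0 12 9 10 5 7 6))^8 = ((0 12 9 10 2 1 6)(5 7))^8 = (0 12 9 10 2 1 6)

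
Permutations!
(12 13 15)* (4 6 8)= (4 6 8)(12 13 15)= [0, 1, 2, 3, 6, 5, 8, 7, 4, 9, 10, 11, 13, 15, 14, 12]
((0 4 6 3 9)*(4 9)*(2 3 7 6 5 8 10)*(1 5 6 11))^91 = (0 9)(1 5 8 10 2 3 4 6 7 11)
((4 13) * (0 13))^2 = ((0 13 4))^2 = (0 4 13)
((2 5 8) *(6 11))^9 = (6 11)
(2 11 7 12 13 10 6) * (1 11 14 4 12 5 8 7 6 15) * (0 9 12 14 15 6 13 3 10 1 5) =(0 9 12 3 10 6 2 15 5 8 7)(1 11 13)(4 14) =[9, 11, 15, 10, 14, 8, 2, 0, 7, 12, 6, 13, 3, 1, 4, 5]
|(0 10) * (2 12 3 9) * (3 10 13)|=7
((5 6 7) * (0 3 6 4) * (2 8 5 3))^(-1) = ((0 2 8 5 4)(3 6 7))^(-1) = (0 4 5 8 2)(3 7 6)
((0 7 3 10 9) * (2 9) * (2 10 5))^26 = ((10)(0 7 3 5 2 9))^26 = (10)(0 3 2)(5 9 7)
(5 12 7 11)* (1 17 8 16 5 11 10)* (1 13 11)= [0, 17, 2, 3, 4, 12, 6, 10, 16, 9, 13, 1, 7, 11, 14, 15, 5, 8]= (1 17 8 16 5 12 7 10 13 11)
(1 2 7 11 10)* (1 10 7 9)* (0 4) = (0 4)(1 2 9)(7 11) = [4, 2, 9, 3, 0, 5, 6, 11, 8, 1, 10, 7]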